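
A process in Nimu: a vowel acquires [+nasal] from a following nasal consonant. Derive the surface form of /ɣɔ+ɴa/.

[ɣɔ̃ɴa]

The vowel /ɔ/ is adjacent to the following nasal /ɴ/, so it acquires [+nasal] and surfaces as [ɔ̃].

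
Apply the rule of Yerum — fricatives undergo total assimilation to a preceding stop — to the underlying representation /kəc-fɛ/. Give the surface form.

/f/ is the segment targeted by the rule; it sits immediately after /c/, so it assimilates completely and surfaces as [c].

[kəccɛ]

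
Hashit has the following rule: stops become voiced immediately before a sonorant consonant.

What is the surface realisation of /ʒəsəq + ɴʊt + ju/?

/q/ is a voiceless uvular stop. The following trigger /ɴ/ is voiced, so /q/ must become voiced as well.
The voiced uvular stop is [ɢ], so /q/ → [ɢ].
At the second juncture, /t/ likewise becomes [d] adjacent to /j/.

[ʒəsəɢɴʊdju]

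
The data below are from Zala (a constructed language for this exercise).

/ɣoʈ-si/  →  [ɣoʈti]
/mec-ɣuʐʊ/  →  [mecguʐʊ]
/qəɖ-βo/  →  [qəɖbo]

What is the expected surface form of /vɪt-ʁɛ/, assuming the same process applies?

The data show progressive manner assimilation: /s/ → [t] after /ʈ/; /ɣ/ → [g] after /c/; /β/ → [b] after /ɖ/. In each pair only manner changes, matching the preceding consonant, while place and voice stay constant.
The rule targets /ʁ/ (voiced uvular fricative), which sits after the trigger /t/ (stop).
A voiced uvular stop is [ɢ], so the surface segment is [ɢ].

[vɪtɢɛ]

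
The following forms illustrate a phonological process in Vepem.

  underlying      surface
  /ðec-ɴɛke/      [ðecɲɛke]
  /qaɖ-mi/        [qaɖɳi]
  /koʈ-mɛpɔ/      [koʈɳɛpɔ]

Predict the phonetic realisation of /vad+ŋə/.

The data show progressive place assimilation: /ɴ/ → [ɲ] after /c/; /m/ → [ɳ] after /ɖ/; /m/ → [ɳ] after /ʈ/. In each pair only place changes, matching the preceding consonant, while manner and voice stay constant.
The rule targets /ŋ/ (voiced velar nasal), which sits after the trigger /d/ (alveolar).
A voiced alveolar nasal is [n], so the surface segment is [n].

[vadnə]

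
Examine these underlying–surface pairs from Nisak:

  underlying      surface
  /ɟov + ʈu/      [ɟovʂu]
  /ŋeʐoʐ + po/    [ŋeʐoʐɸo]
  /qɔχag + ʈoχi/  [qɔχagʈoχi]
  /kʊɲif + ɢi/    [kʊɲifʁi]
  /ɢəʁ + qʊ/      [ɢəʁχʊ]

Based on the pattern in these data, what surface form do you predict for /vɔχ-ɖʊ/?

[vɔχʐʊ]

The data show progressive manner assimilation: /ʈ/ → [ʂ] after /v/; /p/ → [ɸ] after /ʐ/; /ɢ/ → [ʁ] after /f/; /q/ → [χ] after /ʁ/. In each pair only manner changes, matching the preceding consonant, while place and voice stay constant.
Nothing changes in [qɔχagʈoχi]: there the adjacent consonants already agree in manner (/ʈ/ and /g/ are both stops), so this form is consistent with the same rule.
The rule targets /ɖ/ (voiced retroflex stop), which sits after the trigger /χ/ (fricative).
A voiced retroflex fricative is [ʐ], so the surface segment is [ʐ].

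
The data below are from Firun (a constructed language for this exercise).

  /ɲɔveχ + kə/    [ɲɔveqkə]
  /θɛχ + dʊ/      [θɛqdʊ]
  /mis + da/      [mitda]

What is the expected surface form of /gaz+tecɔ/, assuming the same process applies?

The data show regressive manner assimilation: /χ/ → [q] before /k/; /χ/ → [q] before /d/; /s/ → [t] before /d/. In each pair only manner changes, matching the following consonant, while place and voice stay constant.
The rule targets /z/ (voiced alveolar fricative), which sits before the trigger /t/ (stop).
Changing only its manner to stop gives [d] — the voiced alveolar stop.

[gadtecɔ]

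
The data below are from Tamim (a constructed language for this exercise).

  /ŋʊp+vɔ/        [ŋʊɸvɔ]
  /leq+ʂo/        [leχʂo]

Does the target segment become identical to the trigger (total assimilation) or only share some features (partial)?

Underlying /p/ is realised as [ɸ] next to /v/; /v/ itself does not change.
The change stop → fricative matches the manner of the following /v/, identifying this as manner assimilation.
Place and voice are unchanged, so the assimilation is partial, not total.
The same holds elsewhere in the data: /q/ → [χ] before /ʂ/ (stop → fricative, matching a fricative) — only manner changes, and always toward the following segment.

partial assimilation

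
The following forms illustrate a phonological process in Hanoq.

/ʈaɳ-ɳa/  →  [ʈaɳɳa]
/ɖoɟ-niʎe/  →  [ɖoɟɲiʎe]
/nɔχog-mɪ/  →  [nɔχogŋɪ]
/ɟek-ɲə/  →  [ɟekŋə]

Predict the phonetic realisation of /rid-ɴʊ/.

The data show progressive place assimilation: /n/ → [ɲ] after /ɟ/; /m/ → [ŋ] after /g/; /ɲ/ → [ŋ] after /k/. In each pair only place changes, matching the preceding consonant, while manner and voice stay constant.
Nothing changes in [ʈaɳɳa]: there the adjacent consonants already agree in place (/ɳ/ and /ɳ/ are both retroflex), so this form is consistent with the same rule.
/ɴ/ is a voiced uvular nasal. The preceding trigger /d/ is alveolar, so /ɴ/ must become alveolar as well.
A voiced alveolar nasal is [n], so the surface segment is [n].

[ridnʊ]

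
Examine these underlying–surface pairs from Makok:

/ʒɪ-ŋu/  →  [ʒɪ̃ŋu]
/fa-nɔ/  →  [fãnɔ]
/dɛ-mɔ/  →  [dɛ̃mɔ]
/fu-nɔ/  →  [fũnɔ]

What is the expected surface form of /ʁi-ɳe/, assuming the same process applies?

The data show regressive nasality assimilation (vowel nasalisation): /ɪ/ → [ɪ̃] before /ŋ/; /a/ → [ã] before /n/; /ɛ/ → [ɛ̃] before /m/; /u/ → [ũ] before /n/ — a vowel is nasalised by an immediately following nasal consonant.
/i/ sits next to the nasal /ɳ/ and is therefore nasalised to [ĩ].

[ʁĩɳe]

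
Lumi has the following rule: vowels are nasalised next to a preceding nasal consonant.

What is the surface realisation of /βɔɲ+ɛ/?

The vowel /ɛ/ is adjacent to the preceding nasal /ɲ/, so it acquires [+nasal] and surfaces as [ɛ̃].

[βɔɲɛ̃]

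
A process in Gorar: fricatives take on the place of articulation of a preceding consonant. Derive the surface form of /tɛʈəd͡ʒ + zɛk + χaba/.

[tɛʈəd͡ʒʒɛkxaba]

/z/ is a voiced alveolar fricative. The preceding trigger /d͡ʒ/ is postalveolar, so /z/ must become postalveolar as well.
Changing only its place to postalveolar gives [ʒ] — the voiced postalveolar fricative.
At the second juncture, /χ/ likewise becomes [x] adjacent to /k/.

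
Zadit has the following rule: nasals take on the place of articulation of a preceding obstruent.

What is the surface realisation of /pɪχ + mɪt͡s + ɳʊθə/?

[pɪχɴɪt͡snʊθə]

The rule targets /m/ (voiced bilabial nasal), which sits after the trigger /χ/ (uvular).
A voiced uvular nasal is [ɴ], so the surface segment is [ɴ].
At the second juncture, /ɳ/ likewise becomes [n] adjacent to /t͡s/.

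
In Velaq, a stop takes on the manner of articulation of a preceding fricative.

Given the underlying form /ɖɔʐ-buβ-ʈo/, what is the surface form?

The rule targets /b/ (voiced bilabial stop), which sits after the trigger /ʐ/ (fricative).
Changing only its manner to fricative gives [β] — the voiced bilabial fricative.
At the second juncture, /ʈ/ likewise becomes [ʂ] adjacent to /β/.

[ɖɔʐβuβʂo]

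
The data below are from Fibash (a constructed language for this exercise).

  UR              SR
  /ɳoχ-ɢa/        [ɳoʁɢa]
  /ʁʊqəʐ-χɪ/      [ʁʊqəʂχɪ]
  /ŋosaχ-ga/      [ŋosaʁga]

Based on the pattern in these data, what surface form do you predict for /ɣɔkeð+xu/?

[ɣɔkeθxu]

The data show regressive voicing assimilation: /χ/ → [ʁ] before /ɢ/; /ʐ/ → [ʂ] before /χ/; /χ/ → [ʁ] before /g/. In each pair only voicing changes, matching the following consonant, while place and manner stay constant.
The rule targets /ð/ (voiced dental fricative), which sits before the trigger /x/ (voiceless).
A voiceless dental fricative is [θ], so the surface segment is [θ].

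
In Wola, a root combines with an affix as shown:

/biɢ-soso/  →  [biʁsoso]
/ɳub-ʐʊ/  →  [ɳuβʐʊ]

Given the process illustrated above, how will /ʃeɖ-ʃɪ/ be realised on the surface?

The data show regressive manner assimilation: /ɢ/ → [ʁ] before /s/; /b/ → [β] before /ʐ/. In each pair only manner changes, matching the following consonant, while place and voice stay constant.
/ɖ/ is a voiced retroflex stop. The following trigger /ʃ/ is a fricative, so /ɖ/ must become a fricative as well.
Changing only its manner to fricative gives [ʐ] — the voiced retroflex fricative.

[ʃeʐʃɪ]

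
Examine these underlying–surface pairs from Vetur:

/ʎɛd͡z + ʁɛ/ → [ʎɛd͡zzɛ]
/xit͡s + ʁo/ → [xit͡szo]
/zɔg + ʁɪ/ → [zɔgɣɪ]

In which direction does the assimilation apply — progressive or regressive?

Underlying /ʁ/ is realised as [z] next to /d͡z/; /d͡z/ itself does not change.
The change uvular → alveolar matches the place of the preceding /d͡z/, identifying this as place assimilation.
Checking the remaining alternations: /ʁ/ → [z] after /t͡s/ (uvular → alveolar, matching alveolar); /ʁ/ → [ɣ] after /g/ (uvular → velar, matching velar) — only place changes, and always toward the preceding segment.
The trigger is the preceding segment, so the direction is progressive (perseverative).

progressive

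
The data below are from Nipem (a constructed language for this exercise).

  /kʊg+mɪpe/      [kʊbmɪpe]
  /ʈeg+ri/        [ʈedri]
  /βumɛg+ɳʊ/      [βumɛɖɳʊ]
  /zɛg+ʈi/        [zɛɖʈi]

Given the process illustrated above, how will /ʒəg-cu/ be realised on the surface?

[ʒəɟcu]

The data show regressive place assimilation: /g/ → [b] before /m/; /g/ → [d] before /r/; /g/ → [ɖ] before /ɳ/; /g/ → [ɖ] before /ʈ/. In each pair only place changes, matching the following consonant, while manner and voice stay constant.
/g/ is a voiced velar stop. The following trigger /c/ is palatal, so /g/ must become palatal as well.
A voiced palatal stop is [ɟ], so the surface segment is [ɟ].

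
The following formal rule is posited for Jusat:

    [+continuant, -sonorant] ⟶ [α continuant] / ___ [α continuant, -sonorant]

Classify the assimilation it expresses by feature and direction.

regressive manner assimilation

The shared variable α links the value of [continuant] on the target to that of the neighbouring obstruent. [continuant] distinguishes stops from fricatives — a manner-of-articulation feature — so this is manner assimilation.
Since the environment is written after the underscore, the trigger follows the target; the direction is regressive.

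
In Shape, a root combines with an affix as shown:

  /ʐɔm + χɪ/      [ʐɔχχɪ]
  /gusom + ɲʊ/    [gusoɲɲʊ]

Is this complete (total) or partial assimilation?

The segment that alternates is /m/, which surfaces as [χ] when adjacent to /χ/.
The output [χ] is identical to the trigger /χ/ — every feature (place, manner, voicing) has been copied — so this is total assimilation.
The remaining alternation confirms this: /m/ → [ɲ] before /ɲ/ — in each case the output is a copy of the following consonant.

total assimilation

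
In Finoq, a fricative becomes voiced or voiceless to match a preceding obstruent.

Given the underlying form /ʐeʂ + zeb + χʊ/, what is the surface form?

[ʐeʂsebʁʊ]

/z/ is a voiced alveolar fricative. The preceding trigger /ʂ/ is voiceless, so /z/ must become voiceless as well.
The voiceless alveolar fricative is [s], so /z/ → [s].
At the second juncture, /χ/ likewise becomes [ʁ] adjacent to /b/.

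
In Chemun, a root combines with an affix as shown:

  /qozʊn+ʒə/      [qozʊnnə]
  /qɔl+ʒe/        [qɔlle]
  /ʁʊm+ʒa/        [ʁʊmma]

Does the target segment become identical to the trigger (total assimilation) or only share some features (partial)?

total assimilation

Underlying /ʒ/ is realised as [n] next to /n/; /n/ itself does not change.
The output [n] is identical to the trigger /n/ — every feature (place, manner, voicing) has been copied — so this is total assimilation.
The remaining alternations confirm this: /ʒ/ → [l] after /l/; /ʒ/ → [m] after /m/ — in each case the output is a copy of the preceding consonant.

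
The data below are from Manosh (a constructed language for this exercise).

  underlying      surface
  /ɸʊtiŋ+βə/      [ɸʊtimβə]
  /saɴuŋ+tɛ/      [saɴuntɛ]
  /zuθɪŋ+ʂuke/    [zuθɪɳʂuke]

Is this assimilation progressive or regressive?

The segment that alternates is /ŋ/, which surfaces as [m] when adjacent to /β/.
/ŋ/ is velar while /β/ is bilabial; the output [m] is bilabial, matching the trigger — so the feature that spreads is place.
The same holds elsewhere in the data: /ŋ/ → [n] before /t/ (velar → alveolar, matching alveolar); /ŋ/ → [ɳ] before /ʂ/ (velar → retroflex, matching retroflex) — only place changes, and always toward the following segment.
Since the segment that changes precedes the conditioning segment, the assimilation is regressive.

regressive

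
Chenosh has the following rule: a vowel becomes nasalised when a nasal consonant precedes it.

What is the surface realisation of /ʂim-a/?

/a/ sits next to the nasal /m/ and is therefore nasalised to [ã].

[ʂimã]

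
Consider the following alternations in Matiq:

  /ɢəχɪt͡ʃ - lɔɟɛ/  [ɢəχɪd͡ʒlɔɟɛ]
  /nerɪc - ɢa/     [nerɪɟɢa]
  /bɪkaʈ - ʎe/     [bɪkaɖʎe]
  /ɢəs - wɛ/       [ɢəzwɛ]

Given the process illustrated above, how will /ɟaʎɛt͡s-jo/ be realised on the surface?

[ɟaʎɛd͡zjo]

The data show regressive voicing assimilation: /t͡ʃ/ → [d͡ʒ] before /l/; /c/ → [ɟ] before /ɢ/; /ʈ/ → [ɖ] before /ʎ/; /s/ → [z] before /w/. In each pair only voicing changes, matching the following consonant, while place and manner stay constant.
/t͡s/ is a voiceless alveolar affricate. The following trigger /j/ is voiced, so /t͡s/ must become voiced as well.
A voiced alveolar affricate is [d͡z], so the surface segment is [d͡z].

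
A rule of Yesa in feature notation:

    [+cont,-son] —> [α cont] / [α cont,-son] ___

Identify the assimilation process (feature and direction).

The shared variable α links the value of [cont] on the target to that of the neighbouring obstruent. [cont] distinguishes stops from fricatives — a manner-of-articulation feature — so this is manner assimilation.
The conditioning segment sits to the left of the focus bar, meaning the trigger precedes the segment that changes — progressive assimilation.

progressive manner assimilation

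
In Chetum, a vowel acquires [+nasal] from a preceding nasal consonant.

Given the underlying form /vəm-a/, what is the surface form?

[vəmã]

/a/ sits next to the nasal /m/ and is therefore nasalised to [ã].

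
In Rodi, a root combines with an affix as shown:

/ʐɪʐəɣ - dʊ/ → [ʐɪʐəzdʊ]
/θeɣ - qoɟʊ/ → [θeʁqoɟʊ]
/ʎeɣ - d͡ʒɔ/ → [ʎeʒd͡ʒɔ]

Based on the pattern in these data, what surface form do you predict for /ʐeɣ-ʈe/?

[ʐeʐʈe]

The data show regressive place assimilation: /ɣ/ → [z] before /d/; /ɣ/ → [ʁ] before /q/; /ɣ/ → [ʒ] before /d͡ʒ/. In each pair only place changes, matching the following consonant, while manner and voice stay constant.
The rule targets /ɣ/ (voiced velar fricative), which sits before the trigger /ʈ/ (retroflex).
Changing only its place to retroflex gives [ʐ] — the voiced retroflex fricative.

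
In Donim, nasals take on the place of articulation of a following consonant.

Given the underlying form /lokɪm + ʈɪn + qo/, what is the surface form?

[lokɪɳʈɪɴqo]

The rule targets /m/ (voiced bilabial nasal), which sits before the trigger /ʈ/ (retroflex).
Changing only its place to retroflex gives [ɳ] — the voiced retroflex nasal.
The same rule applies at the second boundary: /n/ → [ɴ] next to /q/.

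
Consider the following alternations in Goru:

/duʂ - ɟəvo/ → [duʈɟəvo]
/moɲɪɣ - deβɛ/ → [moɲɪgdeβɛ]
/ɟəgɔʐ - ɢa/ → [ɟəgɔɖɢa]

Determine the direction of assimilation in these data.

regressive

The segment that alternates is /ʂ/, which surfaces as [ʈ] when adjacent to /ɟ/.
/ʂ/ is a fricative while /ɟ/ is a stop; the output [ʈ] is a stop, matching the trigger — so the feature that spreads is manner.
The other alternating forms pattern the same way: /ɣ/ → [g] before /d/ (fricative → stop, matching a stop); /ʐ/ → [ɖ] before /ɢ/ (fricative → stop, matching a stop) — only manner changes, and always toward the following segment.
Since the segment that changes precedes the conditioning segment, the assimilation is regressive.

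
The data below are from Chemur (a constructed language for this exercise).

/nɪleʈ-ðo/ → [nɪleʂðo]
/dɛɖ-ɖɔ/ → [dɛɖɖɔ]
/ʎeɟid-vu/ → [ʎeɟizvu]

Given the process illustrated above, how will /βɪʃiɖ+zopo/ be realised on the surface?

The data show regressive manner assimilation: /ʈ/ → [ʂ] before /ð/; /d/ → [z] before /v/. In each pair only manner changes, matching the following consonant, while place and voice stay constant.
No alternation appears in [dɛɖɖɔ]: there the adjacent consonants already agree in manner (/ɖ/ and /ɖ/ are both stops), so this form is consistent with the same rule.
The rule targets /ɖ/ (voiced retroflex stop), which sits before the trigger /z/ (fricative).
A voiced retroflex fricative is [ʐ], so the surface segment is [ʐ].

[βɪʃiʐzopo]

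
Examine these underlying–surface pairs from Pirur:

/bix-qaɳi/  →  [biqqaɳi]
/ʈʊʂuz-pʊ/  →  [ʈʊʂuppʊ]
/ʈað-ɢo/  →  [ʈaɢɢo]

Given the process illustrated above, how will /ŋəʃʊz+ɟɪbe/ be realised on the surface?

The data show regressive total assimilation (/x/ → [q] before /q/; /z/ → [p] before /p/; /ð/ → [ɢ] before /ɢ/): in every case the target segment becomes identical to its following neighbour, copying more than a single feature.
/z/ is the segment targeted by the rule; it sits immediately before /ɟ/, so it assimilates completely and surfaces as [ɟ].

[ŋəʃʊɟɟɪbe]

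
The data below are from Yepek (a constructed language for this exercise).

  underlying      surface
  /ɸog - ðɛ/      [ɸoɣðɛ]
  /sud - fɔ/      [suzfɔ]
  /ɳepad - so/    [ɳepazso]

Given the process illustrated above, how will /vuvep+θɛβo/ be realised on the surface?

The data show regressive manner assimilation: /g/ → [ɣ] before /ð/; /d/ → [z] before /f/; /d/ → [z] before /s/. In each pair only manner changes, matching the following consonant, while place and voice stay constant.
The rule targets /p/ (voiceless bilabial stop), which sits before the trigger /θ/ (fricative).
The voiceless bilabial fricative is [ɸ], so /p/ → [ɸ].

[vuveɸθɛβo]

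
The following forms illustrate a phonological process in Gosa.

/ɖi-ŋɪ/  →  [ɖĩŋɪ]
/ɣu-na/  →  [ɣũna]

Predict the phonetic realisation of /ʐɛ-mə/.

[ʐɛ̃mə]

The data show regressive nasality assimilation (vowel nasalisation): /i/ → [ĩ] before /ŋ/; /u/ → [ũ] before /n/ — a vowel is nasalised by an immediately following nasal consonant.
/ɛ/ sits next to the nasal /m/ and is therefore nasalised to [ɛ̃].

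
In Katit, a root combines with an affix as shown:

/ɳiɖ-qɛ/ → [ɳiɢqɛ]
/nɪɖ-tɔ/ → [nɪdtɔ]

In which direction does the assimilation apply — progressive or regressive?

Comparing underlying and surface forms, /ɖ/ → [ɢ] is the alternation; the neighbouring /q/ is constant.
/ɖ/ is retroflex while /q/ is uvular; the output [ɢ] is uvular, matching the trigger — so the feature that spreads is place.
Checking the remaining alternation: /ɖ/ → [d] before /t/ (retroflex → alveolar, matching alveolar) — only place changes, and always toward the following segment.
The trigger is the following segment, so the direction is regressive (anticipatory).

regressive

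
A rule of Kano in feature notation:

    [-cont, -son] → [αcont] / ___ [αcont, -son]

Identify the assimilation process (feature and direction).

regressive manner assimilation

The rule copies [cont] (continuancy) from the environment onto the target stops; since [±cont] encodes the stop/fricative manner contrast, the assimilating dimension is manner.
The conditioning segment sits to the right of the focus bar, meaning the trigger follows the segment that changes — regressive assimilation.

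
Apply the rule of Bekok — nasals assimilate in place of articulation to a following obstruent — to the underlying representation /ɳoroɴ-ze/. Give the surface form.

The rule targets /ɴ/ (voiced uvular nasal), which sits before the trigger /z/ (alveolar).
The voiced alveolar nasal is [n], so /ɴ/ → [n].

[ɳoronze]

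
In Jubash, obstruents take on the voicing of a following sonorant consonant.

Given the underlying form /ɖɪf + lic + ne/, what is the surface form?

[ɖɪvliɟne]

/f/ is a voiceless labiodental fricative. The following trigger /l/ is voiced, so /f/ must become voiced as well.
The voiced labiodental fricative is [v], so /f/ → [v].
At the second juncture, /c/ likewise becomes [ɟ] adjacent to /n/.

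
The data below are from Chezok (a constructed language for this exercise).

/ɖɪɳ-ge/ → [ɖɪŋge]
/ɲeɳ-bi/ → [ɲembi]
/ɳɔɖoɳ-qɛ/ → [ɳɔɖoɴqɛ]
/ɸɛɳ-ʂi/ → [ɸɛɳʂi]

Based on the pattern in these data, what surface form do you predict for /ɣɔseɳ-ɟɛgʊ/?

[ɣɔseɲɟɛgʊ]

The data show regressive place assimilation: /ɳ/ → [ŋ] before /g/; /ɳ/ → [m] before /b/; /ɳ/ → [ɴ] before /q/. In each pair only place changes, matching the following consonant, while manner and voice stay constant.
Nothing changes in [ɸɛɳʂi]: there the adjacent consonants already agree in place (/ɳ/ and /ʂ/ are both retroflex), so this form is consistent with the same rule.
/ɳ/ is a voiced retroflex nasal. The following trigger /ɟ/ is palatal, so /ɳ/ must become palatal as well.
Changing only its place to palatal gives [ɲ] — the voiced palatal nasal.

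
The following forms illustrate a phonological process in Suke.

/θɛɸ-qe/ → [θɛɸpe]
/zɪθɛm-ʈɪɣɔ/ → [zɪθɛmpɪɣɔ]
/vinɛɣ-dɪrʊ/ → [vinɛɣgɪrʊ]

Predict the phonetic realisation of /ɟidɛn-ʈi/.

The data show progressive place assimilation: /q/ → [p] after /ɸ/; /ʈ/ → [p] after /m/; /d/ → [g] after /ɣ/. In each pair only place changes, matching the preceding consonant, while manner and voice stay constant.
The rule targets /ʈ/ (voiceless retroflex stop), which sits after the trigger /n/ (alveolar).
Changing only its place to alveolar gives [t] — the voiceless alveolar stop.

[ɟidɛnti]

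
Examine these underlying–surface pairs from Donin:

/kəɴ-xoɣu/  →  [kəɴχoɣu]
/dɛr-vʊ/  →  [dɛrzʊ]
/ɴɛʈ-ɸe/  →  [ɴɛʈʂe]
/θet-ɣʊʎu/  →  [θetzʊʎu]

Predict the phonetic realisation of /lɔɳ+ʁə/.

[lɔɳʐə]

The data show progressive place assimilation: /x/ → [χ] after /ɴ/; /v/ → [z] after /r/; /ɸ/ → [ʂ] after /ʈ/; /ɣ/ → [z] after /t/. In each pair only place changes, matching the preceding consonant, while manner and voice stay constant.
The rule targets /ʁ/ (voiced uvular fricative), which sits after the trigger /ɳ/ (retroflex).
A voiced retroflex fricative is [ʐ], so the surface segment is [ʐ].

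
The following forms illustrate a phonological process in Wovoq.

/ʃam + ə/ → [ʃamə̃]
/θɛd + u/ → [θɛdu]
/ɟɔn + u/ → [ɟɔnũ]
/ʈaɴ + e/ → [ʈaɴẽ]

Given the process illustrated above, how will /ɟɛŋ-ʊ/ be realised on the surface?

[ɟɛŋʊ̃]

The data show progressive nasality assimilation (vowel nasalisation): /ə/ → [ə̃] after /m/; /u/ → [ũ] after /n/; /e/ → [ẽ] after /ɴ/ — a vowel is nasalised by an immediately preceding nasal consonant.
No change occurs in [θɛdu] because the vowel at the boundary is adjacent to an oral consonant, not a nasal (/u/ next to /d/).
The vowel /ʊ/ is adjacent to the preceding nasal /ŋ/, so it acquires [+nasal] and surfaces as [ʊ̃].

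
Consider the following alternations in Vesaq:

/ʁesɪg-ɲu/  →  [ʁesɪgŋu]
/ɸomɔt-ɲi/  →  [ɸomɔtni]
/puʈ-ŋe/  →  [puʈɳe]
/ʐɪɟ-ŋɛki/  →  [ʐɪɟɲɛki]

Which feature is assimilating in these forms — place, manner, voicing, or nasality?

place

The segment that alternates is /ɲ/, which surfaces as [ŋ] when adjacent to /g/.
/ɲ/ is palatal while /g/ is velar; the output [ŋ] is velar, matching the trigger — so the feature that spreads is place.
Checking the remaining alternations: /ɲ/ → [n] after /t/ (palatal → alveolar, matching alveolar); /ŋ/ → [ɳ] after /ʈ/ (velar → retroflex, matching retroflex); /ŋ/ → [ɲ] after /ɟ/ (velar → palatal, matching palatal) — only place changes, and always toward the preceding segment.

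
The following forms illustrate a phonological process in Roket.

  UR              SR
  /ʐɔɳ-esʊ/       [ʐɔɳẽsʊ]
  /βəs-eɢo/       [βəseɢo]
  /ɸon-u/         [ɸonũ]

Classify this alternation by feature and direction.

The vowel /e/ surfaces as nasalised [ẽ] next to the preceding nasal /ɳ/ — it has acquired the [+nasal] feature of its neighbour.
The other form shows the same pattern: /u/ → [ũ] after /n/ — each time a vowel is nasalised next to a preceding nasal.
No change occurs in [βəseɢo] because the vowel at the boundary is adjacent to an oral consonant, not a nasal (/e/ next to /s/).
Because the conditioning nasal is to the left of the vowel that changes, the process is progressive (perseverative).

progressive nasality assimilation (vowel nasalisation)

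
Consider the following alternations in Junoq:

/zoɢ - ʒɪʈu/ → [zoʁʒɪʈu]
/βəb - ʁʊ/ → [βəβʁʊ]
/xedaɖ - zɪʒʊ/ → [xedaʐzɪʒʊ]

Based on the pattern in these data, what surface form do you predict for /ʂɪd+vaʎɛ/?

[ʂɪzvaʎɛ]

The data show regressive manner assimilation: /ɢ/ → [ʁ] before /ʒ/; /b/ → [β] before /ʁ/; /ɖ/ → [ʐ] before /z/. In each pair only manner changes, matching the following consonant, while place and voice stay constant.
/d/ is a voiced alveolar stop. The following trigger /v/ is a fricative, so /d/ must become a fricative as well.
The voiced alveolar fricative is [z], so /d/ → [z].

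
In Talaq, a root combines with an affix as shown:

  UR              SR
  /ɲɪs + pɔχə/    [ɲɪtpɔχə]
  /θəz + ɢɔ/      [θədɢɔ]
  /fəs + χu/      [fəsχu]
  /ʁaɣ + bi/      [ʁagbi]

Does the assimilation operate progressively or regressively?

regressive

Underlying /s/ is realised as [t] next to /p/; /p/ itself does not change.
The change fricative → stop matches the manner of the following /p/, identifying this as manner assimilation.
The same holds elsewhere in the data: /z/ → [d] before /ɢ/ (fricative → stop, matching a stop); /ɣ/ → [g] before /b/ (fricative → stop, matching a stop) — only manner changes, and always toward the following segment.
No alternation appears in [fəsχu]: there the adjacent consonants already agree in manner (/s/ and /χ/ are both fricatives), so this form is consistent with the same rule.
Since the segment that changes precedes the conditioning segment, the assimilation is regressive.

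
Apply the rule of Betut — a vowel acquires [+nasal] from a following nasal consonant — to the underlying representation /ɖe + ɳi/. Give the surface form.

The vowel /e/ is adjacent to the following nasal /ɳ/, so it acquires [+nasal] and surfaces as [ẽ].

[ɖẽɳi]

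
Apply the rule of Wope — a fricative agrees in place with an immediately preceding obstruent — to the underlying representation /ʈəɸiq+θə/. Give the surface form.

/θ/ is a voiceless dental fricative. The preceding trigger /q/ is uvular, so /θ/ must become uvular as well.
Changing only its place to uvular gives [χ] — the voiceless uvular fricative.

[ʈəɸiqχə]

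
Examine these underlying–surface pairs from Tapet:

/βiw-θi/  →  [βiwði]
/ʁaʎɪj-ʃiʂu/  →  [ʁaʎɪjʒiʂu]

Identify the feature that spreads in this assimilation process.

Comparing underlying and surface forms, /θ/ → [ð] is the alternation; the neighbouring /w/ is constant.
The change voiceless → voiced matches the voicing of the preceding /w/, identifying this as voicing assimilation.
The same holds elsewhere in the data: /ʃ/ → [ʒ] after /j/ (voiceless → voiced, matching voiced) — only voicing changes, and always toward the preceding segment.

voicing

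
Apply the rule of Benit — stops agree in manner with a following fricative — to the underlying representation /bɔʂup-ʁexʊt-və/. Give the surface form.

/p/ is a voiceless bilabial stop. The following trigger /ʁ/ is a fricative, so /p/ must become a fricative as well.
Changing only its manner to fricative gives [ɸ] — the voiceless bilabial fricative.
At the second juncture, /t/ likewise becomes [s] adjacent to /v/.

[bɔʂuɸʁexʊsvə]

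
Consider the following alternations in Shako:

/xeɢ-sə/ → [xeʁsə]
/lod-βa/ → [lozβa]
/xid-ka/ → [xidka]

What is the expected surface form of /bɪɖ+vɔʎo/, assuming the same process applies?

[bɪʐvɔʎo]

The data show regressive manner assimilation: /ɢ/ → [ʁ] before /s/; /d/ → [z] before /β/. In each pair only manner changes, matching the following consonant, while place and voice stay constant.
No alternation appears in [xidka]: there the adjacent consonants already agree in manner (/d/ and /k/ are both stops), so this form is consistent with the same rule.
/ɖ/ is a voiced retroflex stop. The following trigger /v/ is a fricative, so /ɖ/ must become a fricative as well.
Changing only its manner to fricative gives [ʐ] — the voiced retroflex fricative.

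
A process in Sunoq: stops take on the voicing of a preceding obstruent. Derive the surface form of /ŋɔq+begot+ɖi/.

The rule targets /b/ (voiced bilabial stop), which sits after the trigger /q/ (voiceless).
Changing only its voicing to voiceless gives [p] — the voiceless bilabial stop.
At the second juncture, /ɖ/ likewise becomes [ʈ] adjacent to /t/.

[ŋɔqpegotʈi]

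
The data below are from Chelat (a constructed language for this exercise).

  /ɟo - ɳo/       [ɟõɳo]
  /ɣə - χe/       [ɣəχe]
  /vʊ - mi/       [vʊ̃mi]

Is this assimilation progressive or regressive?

regressive

The vowel /o/ surfaces as nasalised [õ] next to the following nasal /ɳ/ — it has acquired the [+nasal] feature of its neighbour.
The other form shows the same pattern: /ʊ/ → [ʊ̃] before /m/ — each time a vowel is nasalised next to a following nasal.
No change occurs in [ɣəχe] because the vowel at the boundary is adjacent to an oral consonant, not a nasal (/ə/ next to /χ/).
Because the conditioning nasal is to the right of the vowel that changes, the process is regressive (anticipatory).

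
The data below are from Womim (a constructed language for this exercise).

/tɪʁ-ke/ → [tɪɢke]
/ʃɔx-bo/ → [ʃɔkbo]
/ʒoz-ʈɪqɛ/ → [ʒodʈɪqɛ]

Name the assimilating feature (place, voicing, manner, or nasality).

manner

Underlying /ʁ/ is realised as [ɢ] next to /k/; /k/ itself does not change.
/ʁ/ is a fricative while /k/ is a stop; the output [ɢ] is a stop, matching the trigger — so the feature that spreads is manner.
The same holds elsewhere in the data: /x/ → [k] before /b/ (fricative → stop, matching a stop); /z/ → [d] before /ʈ/ (fricative → stop, matching a stop) — only manner changes, and always toward the following segment.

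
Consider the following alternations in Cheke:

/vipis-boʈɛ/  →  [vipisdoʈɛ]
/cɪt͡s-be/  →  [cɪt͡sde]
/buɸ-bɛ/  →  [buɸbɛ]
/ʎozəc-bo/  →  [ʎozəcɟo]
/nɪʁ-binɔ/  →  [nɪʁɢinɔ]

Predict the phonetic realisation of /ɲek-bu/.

The data show progressive place assimilation: /b/ → [d] after /s/; /b/ → [d] after /t͡s/; /b/ → [ɟ] after /c/; /b/ → [ɢ] after /ʁ/. In each pair only place changes, matching the preceding consonant, while manner and voice stay constant.
No alternation appears in [buɸbɛ]: there the adjacent consonants already agree in place (/b/ and /ɸ/ are both bilabial), so this form is consistent with the same rule.
/b/ is a voiced bilabial stop. The preceding trigger /k/ is velar, so /b/ must become velar as well.
A voiced velar stop is [g], so the surface segment is [g].

[ɲekgu]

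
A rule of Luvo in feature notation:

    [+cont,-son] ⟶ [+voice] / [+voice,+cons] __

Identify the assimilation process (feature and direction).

progressive voicing assimilation

The target ([+cont,-son], fricatives) acquires [+voice] next to a voiced consonant ([+voice,+cons]) — it takes on the voicing of its neighbour, so the feature that spreads is voicing.
The conditioning segment sits to the left of the focus bar, meaning the trigger precedes the segment that changes — progressive assimilation.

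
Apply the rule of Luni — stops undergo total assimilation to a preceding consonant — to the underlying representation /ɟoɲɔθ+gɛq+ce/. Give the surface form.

[ɟoɲɔθθɛqqe]

/g/ is the segment targeted by the rule; it sits immediately after /θ/, so it assimilates completely and surfaces as [θ].
The same rule applies at the second boundary: /c/ → [q] next to /q/.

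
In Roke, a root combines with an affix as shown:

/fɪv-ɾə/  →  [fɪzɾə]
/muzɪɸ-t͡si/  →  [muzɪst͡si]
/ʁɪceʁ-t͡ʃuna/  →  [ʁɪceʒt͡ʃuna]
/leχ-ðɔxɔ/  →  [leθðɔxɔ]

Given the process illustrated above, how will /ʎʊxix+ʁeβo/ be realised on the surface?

The data show regressive place assimilation: /v/ → [z] before /ɾ/; /ɸ/ → [s] before /t͡s/; /ʁ/ → [ʒ] before /t͡ʃ/; /χ/ → [θ] before /ð/. In each pair only place changes, matching the following consonant, while manner and voice stay constant.
The rule targets /x/ (voiceless velar fricative), which sits before the trigger /ʁ/ (uvular).
A voiceless uvular fricative is [χ], so the surface segment is [χ].

[ʎʊxiχʁeβo]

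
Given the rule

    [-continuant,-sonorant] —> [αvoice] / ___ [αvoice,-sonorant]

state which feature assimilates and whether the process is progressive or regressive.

The rule copies [voice] from the environment onto the target, so the assimilating feature is voicing.
The conditioning segment sits to the right of the focus bar, meaning the trigger follows the segment that changes — regressive assimilation.

regressive voicing assimilation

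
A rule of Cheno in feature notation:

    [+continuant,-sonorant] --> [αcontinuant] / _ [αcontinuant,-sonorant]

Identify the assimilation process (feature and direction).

The shared variable α links the value of [continuant] on the target to that of the neighbouring obstruent. [continuant] distinguishes stops from fricatives — a manner-of-articulation feature — so this is manner assimilation.
The conditioning segment sits to the right of the focus bar, meaning the trigger follows the segment that changes — regressive assimilation.

regressive manner assimilation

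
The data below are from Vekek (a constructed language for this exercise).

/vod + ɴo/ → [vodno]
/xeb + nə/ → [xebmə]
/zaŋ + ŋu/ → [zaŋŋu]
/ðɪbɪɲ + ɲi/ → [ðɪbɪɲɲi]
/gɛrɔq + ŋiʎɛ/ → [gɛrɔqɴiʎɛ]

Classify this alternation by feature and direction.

Underlying /ɴ/ is realised as [n] next to /d/; /d/ itself does not change.
/ɴ/ is uvular while /d/ is alveolar; the output [n] is alveolar, matching the trigger — so the feature that spreads is place.
Manner and voice are unchanged, so the assimilation is partial, not total.
The same holds elsewhere in the data: /n/ → [m] after /b/ (alveolar → bilabial, matching bilabial); /ŋ/ → [ɴ] after /q/ (velar → uvular, matching uvular) — only place changes, and always toward the preceding segment.
Nothing changes in [zaŋŋu], [ðɪbɪɲɲi]: there the adjacent consonants already agree in place (/ŋ/ and /ŋ/ are both velar; /ɲ/ and /ɲ/ are both palatal), so these forms are consistent with the same rule.
The trigger is the preceding segment, so the direction is progressive (perseverative).

progressive place assimilation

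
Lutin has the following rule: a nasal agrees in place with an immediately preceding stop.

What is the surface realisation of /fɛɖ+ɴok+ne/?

[fɛɖɳokŋe]

The rule targets /ɴ/ (voiced uvular nasal), which sits after the trigger /ɖ/ (retroflex).
Changing only its place to retroflex gives [ɳ] — the voiced retroflex nasal.
The same rule applies at the second boundary: /n/ → [ŋ] next to /k/.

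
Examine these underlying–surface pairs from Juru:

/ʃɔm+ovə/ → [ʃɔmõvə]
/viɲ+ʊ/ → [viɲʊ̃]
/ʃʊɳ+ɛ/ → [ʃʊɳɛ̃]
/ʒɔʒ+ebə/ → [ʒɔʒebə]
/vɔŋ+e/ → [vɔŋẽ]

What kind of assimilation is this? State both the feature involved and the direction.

progressive nasality assimilation (vowel nasalisation)

The vowel /o/ surfaces as nasalised [õ] next to the preceding nasal /m/ — it has acquired the [+nasal] feature of its neighbour.
The other forms show the same pattern: /ʊ/ → [ʊ̃] after /ɲ/; /ɛ/ → [ɛ̃] after /ɳ/; /e/ → [ẽ] after /ŋ/ — each time a vowel is nasalised next to a preceding nasal.
No change occurs in [ʒɔʒebə] because the vowel at the boundary is adjacent to an oral consonant, not a nasal (/e/ next to /ʒ/).
Because the conditioning nasal is to the left of the vowel that changes, the process is progressive (perseverative).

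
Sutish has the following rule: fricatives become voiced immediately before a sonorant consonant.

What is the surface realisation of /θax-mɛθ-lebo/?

The rule targets /x/ (voiceless velar fricative), which sits before the trigger /m/ (voiced).
A voiced velar fricative is [ɣ], so the surface segment is [ɣ].
The same rule applies at the second boundary: /θ/ → [ð] next to /l/.

[θaɣmɛðlebo]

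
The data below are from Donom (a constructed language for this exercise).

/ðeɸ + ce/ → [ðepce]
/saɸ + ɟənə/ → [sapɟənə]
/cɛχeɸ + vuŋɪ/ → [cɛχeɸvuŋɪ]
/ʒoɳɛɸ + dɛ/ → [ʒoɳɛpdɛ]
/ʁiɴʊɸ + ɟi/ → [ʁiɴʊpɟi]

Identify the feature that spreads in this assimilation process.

Comparing underlying and surface forms, /ɸ/ → [p] is the alternation; the neighbouring /c/ is constant.
/ɸ/ is a fricative while /c/ is a stop; the output [p] is a stop, matching the trigger — so the feature that spreads is manner.
The other alternating forms pattern the same way: /ɸ/ → [p] before /ɟ/ (fricative → stop, matching a stop); /ɸ/ → [p] before /d/ (fricative → stop, matching a stop) — only manner changes, and always toward the following segment.
Nothing changes in [cɛχeɸvuŋɪ]: there the adjacent consonants already agree in manner (/ɸ/ and /v/ are both fricatives), so this form is consistent with the same rule.

manner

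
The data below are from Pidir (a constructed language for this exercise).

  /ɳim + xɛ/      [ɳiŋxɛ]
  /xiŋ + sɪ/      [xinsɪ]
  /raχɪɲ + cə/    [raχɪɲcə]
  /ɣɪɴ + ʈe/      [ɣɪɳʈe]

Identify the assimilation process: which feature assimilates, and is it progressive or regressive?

regressive place assimilation

Underlying /m/ is realised as [ŋ] next to /x/; /x/ itself does not change.
/m/ is bilabial while /x/ is velar; the output [ŋ] is velar, matching the trigger — so the feature that spreads is place.
Manner and voice are unchanged, so the assimilation is partial, not total.
The same holds elsewhere in the data: /ŋ/ → [n] before /s/ (velar → alveolar, matching alveolar); /ɴ/ → [ɳ] before /ʈ/ (uvular → retroflex, matching retroflex) — only place changes, and always toward the following segment.
No alternation appears in [raχɪɲcə]: there the adjacent consonants already agree in place (/ɲ/ and /c/ are both palatal), so this form is consistent with the same rule.
The trigger is the following segment, so the direction is regressive (anticipatory).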